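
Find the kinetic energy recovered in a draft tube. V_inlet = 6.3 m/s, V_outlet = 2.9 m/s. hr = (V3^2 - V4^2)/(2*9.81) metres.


hr = (6.3^2 - 2.9^2) / (2*9.81) = 1.5943 m


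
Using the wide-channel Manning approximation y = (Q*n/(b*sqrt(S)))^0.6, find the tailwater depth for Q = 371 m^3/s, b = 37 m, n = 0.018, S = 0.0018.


y = (371 * 0.018 / (37 * 0.0018^0.5))^0.6 = 2.3839 m


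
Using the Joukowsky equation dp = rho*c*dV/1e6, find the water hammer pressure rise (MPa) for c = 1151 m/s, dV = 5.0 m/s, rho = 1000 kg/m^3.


dp = 1000 * 1151 * 5.0 / 1e6 = 5.7550 MPa


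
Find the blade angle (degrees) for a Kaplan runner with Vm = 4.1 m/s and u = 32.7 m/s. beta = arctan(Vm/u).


beta = arctan(4.1 / 32.7) = 7.1466 degrees


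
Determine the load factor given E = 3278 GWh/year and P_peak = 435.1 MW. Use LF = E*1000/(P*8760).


LF = 3278 * 1000 / (435.1 * 8760) = 0.8600


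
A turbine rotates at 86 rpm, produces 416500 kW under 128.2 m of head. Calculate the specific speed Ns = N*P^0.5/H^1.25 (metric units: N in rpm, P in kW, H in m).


Ns = 86 * 416500^0.5 / 128.2^1.25 = 128.6607


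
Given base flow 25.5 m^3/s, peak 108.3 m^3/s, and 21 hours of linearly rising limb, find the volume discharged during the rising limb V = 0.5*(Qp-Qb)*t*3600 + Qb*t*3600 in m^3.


V = 0.5*(108.3 - 25.5)*21*3600 + 25.5*21*3600 = 5.0576e+06 m^3


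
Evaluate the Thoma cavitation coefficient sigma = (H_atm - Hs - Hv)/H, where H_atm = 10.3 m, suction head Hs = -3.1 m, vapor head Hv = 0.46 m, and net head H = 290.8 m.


sigma = (10.3 - (-3.1) - 0.46) / 290.8 = 0.0445


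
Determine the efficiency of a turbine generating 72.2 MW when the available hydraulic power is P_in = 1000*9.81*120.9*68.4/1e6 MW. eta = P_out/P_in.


P_in = 1000 * 9.81 * 120.9 * 68.4 / 1e6 = 81.1244 MW
eta = 72.2 / 81.1244 = 0.8900


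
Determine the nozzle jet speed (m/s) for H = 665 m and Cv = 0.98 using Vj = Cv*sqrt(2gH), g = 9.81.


Vj = 0.98 * sqrt(2*9.81*665) = 111.9403 m/s


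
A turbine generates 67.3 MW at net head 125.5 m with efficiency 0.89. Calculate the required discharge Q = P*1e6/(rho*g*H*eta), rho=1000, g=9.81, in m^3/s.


Q = 67.3 * 1e6 / (1000 * 9.81 * 125.5 * 0.89) = 61.4204 m^3/s


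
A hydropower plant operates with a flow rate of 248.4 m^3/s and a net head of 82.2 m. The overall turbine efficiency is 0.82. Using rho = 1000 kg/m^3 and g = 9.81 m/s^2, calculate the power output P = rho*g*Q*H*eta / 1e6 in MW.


P = 1000 * 9.81 * 248.4 * 82.2 * 0.82 / 1e6 = 164.2503 MW


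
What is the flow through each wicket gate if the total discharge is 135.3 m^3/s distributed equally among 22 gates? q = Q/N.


q = 135.3 / 22 = 6.1500 m^3/s


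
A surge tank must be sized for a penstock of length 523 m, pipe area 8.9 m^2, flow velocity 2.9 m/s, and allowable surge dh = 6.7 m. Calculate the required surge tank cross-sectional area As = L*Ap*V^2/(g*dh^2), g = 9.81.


As = 523 * 8.9 * 2.9^2 / (9.81 * 6.7^2) = 88.8933 m^2


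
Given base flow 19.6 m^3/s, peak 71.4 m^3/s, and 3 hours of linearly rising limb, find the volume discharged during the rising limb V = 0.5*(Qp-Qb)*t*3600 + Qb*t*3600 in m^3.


V = 0.5*(71.4 - 19.6)*3*3600 + 19.6*3*3600 = 491400.0000 m^3


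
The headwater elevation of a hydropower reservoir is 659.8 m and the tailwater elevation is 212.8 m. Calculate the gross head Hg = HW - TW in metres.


Hg = 659.8 - 212.8 = 447.0000 m


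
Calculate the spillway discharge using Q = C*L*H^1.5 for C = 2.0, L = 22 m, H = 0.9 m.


Q = 2.0 * 22 * 0.9^1.5 = 37.5679 m^3/s


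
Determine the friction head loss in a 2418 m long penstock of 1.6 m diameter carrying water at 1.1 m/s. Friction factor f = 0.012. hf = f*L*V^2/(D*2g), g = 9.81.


hf = 0.012 * 2418 * 1.1^2 / (1.6 * 2 * 9.81) = 1.1184 m


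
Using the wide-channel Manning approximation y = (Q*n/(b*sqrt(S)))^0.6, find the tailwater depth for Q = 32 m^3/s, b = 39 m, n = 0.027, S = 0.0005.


y = (32 * 0.027 / (39 * 0.0005^0.5))^0.6 = 0.9944 m


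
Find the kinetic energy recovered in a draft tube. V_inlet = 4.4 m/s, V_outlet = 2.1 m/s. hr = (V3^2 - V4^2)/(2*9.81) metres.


hr = (4.4^2 - 2.1^2) / (2*9.81) = 0.7620 m


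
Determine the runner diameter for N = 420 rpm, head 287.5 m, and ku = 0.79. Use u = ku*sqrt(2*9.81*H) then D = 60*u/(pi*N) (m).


u = 0.79 * sqrt(2*9.81*287.5) = 59.3329 m/s
D = 60 * 59.3329 / (pi * 420) = 2.6980 m


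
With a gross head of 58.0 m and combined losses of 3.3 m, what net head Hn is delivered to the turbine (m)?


Hn = 58.0 - 3.3 = 54.7000 m


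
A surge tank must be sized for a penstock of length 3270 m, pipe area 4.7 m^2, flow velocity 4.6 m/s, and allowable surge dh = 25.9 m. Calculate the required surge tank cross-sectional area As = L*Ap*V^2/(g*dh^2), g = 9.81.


As = 3270 * 4.7 * 4.6^2 / (9.81 * 25.9^2) = 49.4189 m^2


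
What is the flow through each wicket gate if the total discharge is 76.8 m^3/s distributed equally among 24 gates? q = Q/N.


q = 76.8 / 24 = 3.2000 m^3/s


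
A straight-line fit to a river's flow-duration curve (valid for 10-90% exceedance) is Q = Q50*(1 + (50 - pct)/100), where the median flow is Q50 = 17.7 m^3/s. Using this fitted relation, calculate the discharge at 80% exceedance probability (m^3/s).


Q = 17.7 * (1 + (50 - 80)/100) = 12.3900 m^3/s


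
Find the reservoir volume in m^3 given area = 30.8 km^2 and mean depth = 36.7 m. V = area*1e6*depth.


V = 30.8 * 1e6 * 36.7 = 1.1304e+09 m^3


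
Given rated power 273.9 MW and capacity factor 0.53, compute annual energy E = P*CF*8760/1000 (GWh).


E = 273.9 * 0.53 * 8760 / 1000 = 1271.6629 GWh


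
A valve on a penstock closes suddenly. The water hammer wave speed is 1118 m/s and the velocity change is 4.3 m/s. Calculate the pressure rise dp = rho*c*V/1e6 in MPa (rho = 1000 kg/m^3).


dp = 1000 * 1118 * 4.3 / 1e6 = 4.8074 MPa


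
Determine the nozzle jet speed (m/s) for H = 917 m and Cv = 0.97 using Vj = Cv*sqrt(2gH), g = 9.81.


Vj = 0.97 * sqrt(2*9.81*917) = 130.1086 m/s


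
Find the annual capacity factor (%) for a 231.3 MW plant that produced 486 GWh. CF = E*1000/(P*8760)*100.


CF = 486 * 1000 / (231.3 * 8760) * 100 = 23.9859 %


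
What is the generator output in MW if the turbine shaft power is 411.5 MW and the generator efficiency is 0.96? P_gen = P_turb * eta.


P_gen = 411.5 * 0.96 = 395.0400 MW


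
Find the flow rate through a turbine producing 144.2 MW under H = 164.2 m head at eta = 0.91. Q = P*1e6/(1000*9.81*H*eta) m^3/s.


Q = 144.2 * 1e6 / (1000 * 9.81 * 164.2 * 0.91) = 98.3743 m^3/s


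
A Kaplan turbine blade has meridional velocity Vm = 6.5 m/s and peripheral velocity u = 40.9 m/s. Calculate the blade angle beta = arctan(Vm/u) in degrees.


beta = arctan(6.5 / 40.9) = 9.0302 degrees


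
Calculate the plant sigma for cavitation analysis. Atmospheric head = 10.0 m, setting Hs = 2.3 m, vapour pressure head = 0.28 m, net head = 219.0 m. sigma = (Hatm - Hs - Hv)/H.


sigma = (10.0 - 2.3 - 0.28) / 219.0 = 0.0339


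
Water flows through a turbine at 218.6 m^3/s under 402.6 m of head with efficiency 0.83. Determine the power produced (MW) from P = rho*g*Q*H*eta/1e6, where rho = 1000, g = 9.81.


P = 1000 * 9.81 * 218.6 * 402.6 * 0.83 / 1e6 = 716.5905 MW


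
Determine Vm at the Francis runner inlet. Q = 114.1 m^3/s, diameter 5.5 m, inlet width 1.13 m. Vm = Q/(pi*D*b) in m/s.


Vm = 114.1 / (pi * 5.5 * 1.13) = 5.8438 m/s


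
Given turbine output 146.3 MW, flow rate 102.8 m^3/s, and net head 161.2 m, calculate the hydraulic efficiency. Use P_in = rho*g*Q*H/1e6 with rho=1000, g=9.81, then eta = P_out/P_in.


P_in = 1000 * 9.81 * 102.8 * 161.2 / 1e6 = 162.5650 MW
eta = 146.3 / 162.5650 = 0.8999


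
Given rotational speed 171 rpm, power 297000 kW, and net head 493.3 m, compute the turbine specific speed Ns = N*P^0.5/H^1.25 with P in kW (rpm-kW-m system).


Ns = 171 * 297000^0.5 / 493.3^1.25 = 40.0853


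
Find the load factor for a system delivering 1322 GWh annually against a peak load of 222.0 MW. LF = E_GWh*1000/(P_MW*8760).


LF = 1322 * 1000 / (222.0 * 8760) = 0.6798


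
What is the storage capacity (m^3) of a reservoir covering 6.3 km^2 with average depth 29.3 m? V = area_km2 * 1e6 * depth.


V = 6.3 * 1e6 * 29.3 = 1.8459e+08 m^3


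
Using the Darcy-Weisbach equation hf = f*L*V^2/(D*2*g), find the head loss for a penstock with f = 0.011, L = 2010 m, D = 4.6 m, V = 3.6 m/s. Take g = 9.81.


hf = 0.011 * 2010 * 3.6^2 / (4.6 * 2 * 9.81) = 3.1750 m


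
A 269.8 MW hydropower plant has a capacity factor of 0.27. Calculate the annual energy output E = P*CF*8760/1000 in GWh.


E = 269.8 * 0.27 * 8760 / 1000 = 638.1310 GWh


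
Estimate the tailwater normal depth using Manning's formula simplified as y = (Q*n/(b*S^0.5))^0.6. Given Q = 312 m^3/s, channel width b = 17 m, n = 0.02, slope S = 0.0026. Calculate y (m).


y = (312 * 0.02 / (17 * 0.0026^0.5))^0.6 = 3.2685 m


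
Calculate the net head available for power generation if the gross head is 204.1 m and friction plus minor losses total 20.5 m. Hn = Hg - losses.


Hn = 204.1 - 20.5 = 183.6000 m


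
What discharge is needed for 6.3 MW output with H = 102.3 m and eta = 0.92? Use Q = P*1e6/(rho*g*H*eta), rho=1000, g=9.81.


Q = 6.3 * 1e6 / (1000 * 9.81 * 102.3 * 0.92) = 6.8235 m^3/s


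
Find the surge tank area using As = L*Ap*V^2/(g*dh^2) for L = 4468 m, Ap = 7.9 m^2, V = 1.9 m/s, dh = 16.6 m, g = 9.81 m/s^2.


As = 4468 * 7.9 * 1.9^2 / (9.81 * 16.6^2) = 47.1370 m^2


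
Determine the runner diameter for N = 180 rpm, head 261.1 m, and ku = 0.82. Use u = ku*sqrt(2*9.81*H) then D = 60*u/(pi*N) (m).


u = 0.82 * sqrt(2*9.81*261.1) = 58.6904 m/s
D = 60 * 58.6904 / (pi * 180) = 6.2272 m


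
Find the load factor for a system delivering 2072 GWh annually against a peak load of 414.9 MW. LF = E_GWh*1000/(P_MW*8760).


LF = 2072 * 1000 / (414.9 * 8760) = 0.5701


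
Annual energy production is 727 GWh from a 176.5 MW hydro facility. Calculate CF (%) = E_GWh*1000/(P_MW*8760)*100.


CF = 727 * 1000 / (176.5 * 8760) * 100 = 47.0203 %


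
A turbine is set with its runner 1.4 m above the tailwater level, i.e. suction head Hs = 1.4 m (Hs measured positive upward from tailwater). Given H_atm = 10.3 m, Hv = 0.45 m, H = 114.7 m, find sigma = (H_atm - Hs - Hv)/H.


sigma = (10.3 - 1.4 - 0.45) / 114.7 = 0.0737


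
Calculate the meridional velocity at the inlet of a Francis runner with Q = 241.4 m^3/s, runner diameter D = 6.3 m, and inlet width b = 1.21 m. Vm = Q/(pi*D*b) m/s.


Vm = 241.4 / (pi * 6.3 * 1.21) = 10.0800 m/s


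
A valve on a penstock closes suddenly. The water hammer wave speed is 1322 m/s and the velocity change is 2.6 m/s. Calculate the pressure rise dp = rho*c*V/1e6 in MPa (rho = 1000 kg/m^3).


dp = 1000 * 1322 * 2.6 / 1e6 = 3.4372 MPa


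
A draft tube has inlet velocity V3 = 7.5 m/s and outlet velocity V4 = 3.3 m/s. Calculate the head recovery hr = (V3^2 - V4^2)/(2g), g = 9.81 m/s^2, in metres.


hr = (7.5^2 - 3.3^2) / (2*9.81) = 2.3119 m


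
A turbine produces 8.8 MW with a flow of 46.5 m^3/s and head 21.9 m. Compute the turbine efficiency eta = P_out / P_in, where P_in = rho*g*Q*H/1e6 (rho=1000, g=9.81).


P_in = 1000 * 9.81 * 46.5 * 21.9 / 1e6 = 9.9900 MW
eta = 8.8 / 9.9900 = 0.8809


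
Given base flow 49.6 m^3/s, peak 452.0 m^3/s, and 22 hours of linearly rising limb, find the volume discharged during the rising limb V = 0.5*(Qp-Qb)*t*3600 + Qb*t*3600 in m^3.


V = 0.5*(452.0 - 49.6)*22*3600 + 49.6*22*3600 = 1.9863e+07 m^3


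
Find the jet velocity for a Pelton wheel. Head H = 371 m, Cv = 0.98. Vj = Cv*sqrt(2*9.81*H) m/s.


Vj = 0.98 * sqrt(2*9.81*371) = 83.6108 m/s


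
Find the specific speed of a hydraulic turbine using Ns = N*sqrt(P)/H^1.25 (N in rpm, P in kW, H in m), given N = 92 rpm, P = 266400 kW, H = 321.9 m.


Ns = 92 * 266400^0.5 / 321.9^1.25 = 34.8260


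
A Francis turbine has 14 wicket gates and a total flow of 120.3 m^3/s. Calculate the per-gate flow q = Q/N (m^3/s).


q = 120.3 / 14 = 8.5929 m^3/s


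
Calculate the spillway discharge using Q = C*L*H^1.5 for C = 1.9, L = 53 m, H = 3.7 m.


Q = 1.9 * 53 * 3.7^1.5 = 716.6912 m^3/s


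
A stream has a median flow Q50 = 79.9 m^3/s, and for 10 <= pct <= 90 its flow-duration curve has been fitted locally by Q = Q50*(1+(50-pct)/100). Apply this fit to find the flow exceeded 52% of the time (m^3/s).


Q = 79.9 * (1 + (50 - 52)/100) = 78.3020 m^3/s


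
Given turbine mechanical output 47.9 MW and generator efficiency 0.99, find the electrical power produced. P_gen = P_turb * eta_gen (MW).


P_gen = 47.9 * 0.99 = 47.4210 MW


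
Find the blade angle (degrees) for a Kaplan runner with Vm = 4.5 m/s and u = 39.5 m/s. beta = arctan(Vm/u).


beta = arctan(4.5 / 39.5) = 6.4993 degrees


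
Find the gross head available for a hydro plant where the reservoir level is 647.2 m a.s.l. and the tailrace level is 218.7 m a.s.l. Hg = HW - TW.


Hg = 647.2 - 218.7 = 428.5000 m


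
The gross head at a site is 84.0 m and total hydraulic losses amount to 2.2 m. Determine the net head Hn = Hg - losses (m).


Hn = 84.0 - 2.2 = 81.8000 m


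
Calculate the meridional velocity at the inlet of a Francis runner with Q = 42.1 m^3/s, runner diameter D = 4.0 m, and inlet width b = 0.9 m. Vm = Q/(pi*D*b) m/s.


Vm = 42.1 / (pi * 4.0 * 0.9) = 3.7225 m/s


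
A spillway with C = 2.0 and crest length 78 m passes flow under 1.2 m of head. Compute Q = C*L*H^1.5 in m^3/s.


Q = 2.0 * 78 * 1.2^1.5 = 205.0673 m^3/s


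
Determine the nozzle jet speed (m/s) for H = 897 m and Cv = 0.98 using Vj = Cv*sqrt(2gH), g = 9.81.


Vj = 0.98 * sqrt(2*9.81*897) = 130.0085 m/s


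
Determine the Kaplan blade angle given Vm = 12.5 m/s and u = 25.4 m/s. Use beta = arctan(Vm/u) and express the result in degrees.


beta = arctan(12.5 / 25.4) = 26.2030 degrees


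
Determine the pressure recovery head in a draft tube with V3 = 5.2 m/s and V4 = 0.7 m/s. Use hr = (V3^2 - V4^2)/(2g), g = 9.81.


hr = (5.2^2 - 0.7^2) / (2*9.81) = 1.3532 m


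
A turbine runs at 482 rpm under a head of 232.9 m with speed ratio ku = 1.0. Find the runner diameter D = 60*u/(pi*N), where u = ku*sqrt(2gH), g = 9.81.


u = 1.0 * sqrt(2*9.81*232.9) = 67.5981 m/s
D = 60 * 67.5981 / (pi * 482) = 2.6785 m


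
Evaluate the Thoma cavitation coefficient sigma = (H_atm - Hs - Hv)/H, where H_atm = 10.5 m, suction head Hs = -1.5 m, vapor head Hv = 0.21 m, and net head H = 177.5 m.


sigma = (10.5 - (-1.5) - 0.21) / 177.5 = 0.0664


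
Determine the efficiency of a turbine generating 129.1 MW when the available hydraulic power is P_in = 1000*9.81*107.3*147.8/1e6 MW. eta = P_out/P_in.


P_in = 1000 * 9.81 * 107.3 * 147.8 / 1e6 = 155.5762 MW
eta = 129.1 / 155.5762 = 0.8298


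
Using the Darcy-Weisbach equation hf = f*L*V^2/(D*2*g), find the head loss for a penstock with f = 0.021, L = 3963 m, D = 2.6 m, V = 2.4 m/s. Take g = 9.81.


hf = 0.021 * 3963 * 2.4^2 / (2.6 * 2 * 9.81) = 9.3971 m


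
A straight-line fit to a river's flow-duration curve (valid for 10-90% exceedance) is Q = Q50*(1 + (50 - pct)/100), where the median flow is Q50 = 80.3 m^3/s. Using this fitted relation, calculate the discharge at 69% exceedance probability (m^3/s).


Q = 80.3 * (1 + (50 - 69)/100) = 65.0430 m^3/s


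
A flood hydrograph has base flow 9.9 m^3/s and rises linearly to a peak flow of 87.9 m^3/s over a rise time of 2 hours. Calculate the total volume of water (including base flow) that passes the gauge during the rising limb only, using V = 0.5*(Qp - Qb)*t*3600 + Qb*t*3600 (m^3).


V = 0.5*(87.9 - 9.9)*2*3600 + 9.9*2*3600 = 352080.0000 m^3


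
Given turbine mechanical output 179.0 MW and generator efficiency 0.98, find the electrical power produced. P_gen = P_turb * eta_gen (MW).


P_gen = 179.0 * 0.98 = 175.4200 MW


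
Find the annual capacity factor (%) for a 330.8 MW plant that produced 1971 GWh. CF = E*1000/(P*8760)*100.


CF = 1971 * 1000 / (330.8 * 8760) * 100 = 68.0169 %


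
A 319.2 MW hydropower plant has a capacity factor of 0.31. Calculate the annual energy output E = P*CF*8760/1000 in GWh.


E = 319.2 * 0.31 * 8760 / 1000 = 866.8195 GWh


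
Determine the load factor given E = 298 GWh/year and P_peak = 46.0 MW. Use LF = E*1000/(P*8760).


LF = 298 * 1000 / (46.0 * 8760) = 0.7395


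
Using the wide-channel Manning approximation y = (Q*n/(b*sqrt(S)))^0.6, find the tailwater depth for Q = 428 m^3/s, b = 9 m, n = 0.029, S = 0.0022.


y = (428 * 0.029 / (9 * 0.0022^0.5))^0.6 = 7.6038 m


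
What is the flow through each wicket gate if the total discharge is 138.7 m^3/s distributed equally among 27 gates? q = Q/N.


q = 138.7 / 27 = 5.1370 m^3/s


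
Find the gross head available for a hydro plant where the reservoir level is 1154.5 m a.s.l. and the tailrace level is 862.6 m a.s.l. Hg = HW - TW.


Hg = 1154.5 - 862.6 = 291.9000 m


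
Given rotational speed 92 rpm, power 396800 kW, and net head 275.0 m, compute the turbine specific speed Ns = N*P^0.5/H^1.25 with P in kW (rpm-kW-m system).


Ns = 92 * 396800^0.5 / 275.0^1.25 = 51.7497


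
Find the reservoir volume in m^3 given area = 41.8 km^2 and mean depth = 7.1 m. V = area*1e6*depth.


V = 41.8 * 1e6 * 7.1 = 2.9678e+08 m^3


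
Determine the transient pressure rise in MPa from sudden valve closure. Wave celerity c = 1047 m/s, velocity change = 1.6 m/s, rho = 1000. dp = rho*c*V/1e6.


dp = 1000 * 1047 * 1.6 / 1e6 = 1.6752 MPa


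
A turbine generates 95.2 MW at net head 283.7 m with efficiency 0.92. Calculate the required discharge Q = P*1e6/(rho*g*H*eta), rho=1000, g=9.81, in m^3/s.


Q = 95.2 * 1e6 / (1000 * 9.81 * 283.7 * 0.92) = 37.1810 m^3/s


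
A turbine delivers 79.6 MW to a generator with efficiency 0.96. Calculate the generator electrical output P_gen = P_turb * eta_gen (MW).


P_gen = 79.6 * 0.96 = 76.4160 MW


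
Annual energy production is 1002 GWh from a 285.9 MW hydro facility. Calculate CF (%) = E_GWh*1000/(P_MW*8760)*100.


CF = 1002 * 1000 / (285.9 * 8760) * 100 = 40.0082 %


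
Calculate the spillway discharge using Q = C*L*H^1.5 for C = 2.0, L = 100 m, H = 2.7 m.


Q = 2.0 * 100 * 2.7^1.5 = 887.3105 m^3/s


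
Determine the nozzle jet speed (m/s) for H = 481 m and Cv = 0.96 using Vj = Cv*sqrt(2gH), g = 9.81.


Vj = 0.96 * sqrt(2*9.81*481) = 93.2595 m/s


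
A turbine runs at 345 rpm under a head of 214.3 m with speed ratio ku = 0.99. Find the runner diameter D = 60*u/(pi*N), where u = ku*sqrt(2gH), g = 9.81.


u = 0.99 * sqrt(2*9.81*214.3) = 64.1942 m/s
D = 60 * 64.1942 / (pi * 345) = 3.5537 m


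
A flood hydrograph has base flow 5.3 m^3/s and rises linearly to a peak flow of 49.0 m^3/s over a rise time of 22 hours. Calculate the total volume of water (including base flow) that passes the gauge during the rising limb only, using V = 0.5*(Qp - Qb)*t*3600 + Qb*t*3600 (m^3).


V = 0.5*(49.0 - 5.3)*22*3600 + 5.3*22*3600 = 2.1503e+06 m^3


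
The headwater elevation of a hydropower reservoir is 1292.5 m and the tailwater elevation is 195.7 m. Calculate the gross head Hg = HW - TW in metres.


Hg = 1292.5 - 195.7 = 1096.8000 m


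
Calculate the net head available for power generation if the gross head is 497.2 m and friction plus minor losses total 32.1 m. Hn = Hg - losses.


Hn = 497.2 - 32.1 = 465.1000 m


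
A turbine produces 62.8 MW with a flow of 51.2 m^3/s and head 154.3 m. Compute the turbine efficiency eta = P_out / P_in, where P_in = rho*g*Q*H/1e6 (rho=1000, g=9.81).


P_in = 1000 * 9.81 * 51.2 * 154.3 / 1e6 = 77.5006 MW
eta = 62.8 / 77.5006 = 0.8103


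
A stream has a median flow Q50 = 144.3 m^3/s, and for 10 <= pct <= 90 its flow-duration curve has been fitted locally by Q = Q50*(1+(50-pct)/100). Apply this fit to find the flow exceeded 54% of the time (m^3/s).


Q = 144.3 * (1 + (50 - 54)/100) = 138.5280 m^3/s


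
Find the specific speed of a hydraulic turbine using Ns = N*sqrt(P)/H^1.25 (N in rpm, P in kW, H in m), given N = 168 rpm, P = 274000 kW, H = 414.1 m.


Ns = 168 * 274000^0.5 / 414.1^1.25 = 47.0764


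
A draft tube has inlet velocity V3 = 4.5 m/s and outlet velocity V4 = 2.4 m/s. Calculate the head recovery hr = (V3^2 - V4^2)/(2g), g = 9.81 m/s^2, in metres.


hr = (4.5^2 - 2.4^2) / (2*9.81) = 0.7385 m


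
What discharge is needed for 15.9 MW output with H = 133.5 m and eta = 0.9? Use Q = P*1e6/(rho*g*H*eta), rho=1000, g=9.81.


Q = 15.9 * 1e6 / (1000 * 9.81 * 133.5 * 0.9) = 13.4898 m^3/s


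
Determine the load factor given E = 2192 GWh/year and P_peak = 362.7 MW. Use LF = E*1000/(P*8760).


LF = 2192 * 1000 / (362.7 * 8760) = 0.6899


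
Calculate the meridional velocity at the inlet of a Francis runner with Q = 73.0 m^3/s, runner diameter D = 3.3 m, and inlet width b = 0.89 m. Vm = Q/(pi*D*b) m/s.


Vm = 73.0 / (pi * 3.3 * 0.89) = 7.9117 m/s


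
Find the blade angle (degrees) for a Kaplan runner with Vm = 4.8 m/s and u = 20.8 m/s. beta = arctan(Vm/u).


beta = arctan(4.8 / 20.8) = 12.9946 degrees


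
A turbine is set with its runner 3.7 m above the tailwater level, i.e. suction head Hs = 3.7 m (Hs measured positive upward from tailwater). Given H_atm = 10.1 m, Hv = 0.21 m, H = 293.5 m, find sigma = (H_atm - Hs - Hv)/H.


sigma = (10.1 - 3.7 - 0.21) / 293.5 = 0.0211


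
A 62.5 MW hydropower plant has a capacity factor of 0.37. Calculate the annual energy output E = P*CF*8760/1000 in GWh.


E = 62.5 * 0.37 * 8760 / 1000 = 202.5750 GWh


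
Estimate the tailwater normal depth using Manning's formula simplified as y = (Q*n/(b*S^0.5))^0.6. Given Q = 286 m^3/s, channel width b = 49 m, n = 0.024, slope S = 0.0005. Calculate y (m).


y = (286 * 0.024 / (49 * 0.0005^0.5))^0.6 = 3.0070 m


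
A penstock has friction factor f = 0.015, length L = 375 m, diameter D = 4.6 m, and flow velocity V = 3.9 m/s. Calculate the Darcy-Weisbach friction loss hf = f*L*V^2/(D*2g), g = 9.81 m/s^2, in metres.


hf = 0.015 * 375 * 3.9^2 / (4.6 * 2 * 9.81) = 0.9480 m


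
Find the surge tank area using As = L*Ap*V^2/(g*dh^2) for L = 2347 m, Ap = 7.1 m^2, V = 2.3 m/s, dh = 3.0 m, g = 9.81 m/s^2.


As = 2347 * 7.1 * 2.3^2 / (9.81 * 3.0^2) = 998.4253 m^2


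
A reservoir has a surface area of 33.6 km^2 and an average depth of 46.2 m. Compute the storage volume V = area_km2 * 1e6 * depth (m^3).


V = 33.6 * 1e6 * 46.2 = 1.5523e+09 m^3


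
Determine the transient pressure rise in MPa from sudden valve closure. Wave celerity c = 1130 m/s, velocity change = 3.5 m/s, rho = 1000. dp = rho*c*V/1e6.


dp = 1000 * 1130 * 3.5 / 1e6 = 3.9550 MPa


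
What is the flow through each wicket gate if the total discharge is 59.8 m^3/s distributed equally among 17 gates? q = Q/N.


q = 59.8 / 17 = 3.5176 m^3/s


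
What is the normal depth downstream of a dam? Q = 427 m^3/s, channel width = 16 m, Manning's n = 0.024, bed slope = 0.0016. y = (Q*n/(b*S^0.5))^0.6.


y = (427 * 0.024 / (16 * 0.0016^0.5))^0.6 = 5.2805 m


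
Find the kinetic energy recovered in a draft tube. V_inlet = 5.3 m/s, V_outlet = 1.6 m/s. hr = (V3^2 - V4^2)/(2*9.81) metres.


hr = (5.3^2 - 1.6^2) / (2*9.81) = 1.3012 m


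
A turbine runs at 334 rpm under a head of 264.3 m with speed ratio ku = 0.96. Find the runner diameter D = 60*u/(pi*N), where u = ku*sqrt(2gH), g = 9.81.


u = 0.96 * sqrt(2*9.81*264.3) = 69.1304 m/s
D = 60 * 69.1304 / (pi * 334) = 3.9530 m


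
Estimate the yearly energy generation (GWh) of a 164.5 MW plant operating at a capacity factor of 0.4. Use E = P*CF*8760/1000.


E = 164.5 * 0.4 * 8760 / 1000 = 576.4080 GWh


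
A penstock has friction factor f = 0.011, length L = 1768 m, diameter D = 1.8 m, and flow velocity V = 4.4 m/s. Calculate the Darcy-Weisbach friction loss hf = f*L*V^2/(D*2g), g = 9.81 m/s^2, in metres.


hf = 0.011 * 1768 * 4.4^2 / (1.8 * 2 * 9.81) = 10.6613 m


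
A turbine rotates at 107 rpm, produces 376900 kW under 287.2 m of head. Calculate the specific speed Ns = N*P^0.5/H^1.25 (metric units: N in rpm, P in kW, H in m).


Ns = 107 * 376900^0.5 / 287.2^1.25 = 55.5605


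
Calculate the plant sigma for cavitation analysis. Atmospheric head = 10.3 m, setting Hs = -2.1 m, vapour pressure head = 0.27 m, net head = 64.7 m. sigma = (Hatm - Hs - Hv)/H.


sigma = (10.3 - (-2.1) - 0.27) / 64.7 = 0.1875


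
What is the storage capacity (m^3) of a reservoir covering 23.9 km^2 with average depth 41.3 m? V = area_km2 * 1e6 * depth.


V = 23.9 * 1e6 * 41.3 = 9.8707e+08 m^3


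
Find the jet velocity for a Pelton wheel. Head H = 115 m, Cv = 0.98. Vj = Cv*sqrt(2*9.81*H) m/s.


Vj = 0.98 * sqrt(2*9.81*115) = 46.5505 m/s


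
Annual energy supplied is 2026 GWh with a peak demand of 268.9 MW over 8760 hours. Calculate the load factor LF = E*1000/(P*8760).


LF = 2026 * 1000 / (268.9 * 8760) = 0.8601


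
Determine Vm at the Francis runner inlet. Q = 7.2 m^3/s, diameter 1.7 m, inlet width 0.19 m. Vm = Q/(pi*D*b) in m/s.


Vm = 7.2 / (pi * 1.7 * 0.19) = 7.0955 m/s


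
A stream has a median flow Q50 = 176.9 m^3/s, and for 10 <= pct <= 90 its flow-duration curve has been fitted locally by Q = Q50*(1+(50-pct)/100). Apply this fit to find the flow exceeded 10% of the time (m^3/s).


Q = 176.9 * (1 + (50 - 10)/100) = 247.6600 m^3/s


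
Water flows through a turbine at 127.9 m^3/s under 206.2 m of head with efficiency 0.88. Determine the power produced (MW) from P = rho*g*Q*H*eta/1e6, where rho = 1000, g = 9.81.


P = 1000 * 9.81 * 127.9 * 206.2 * 0.88 / 1e6 = 227.6727 MW


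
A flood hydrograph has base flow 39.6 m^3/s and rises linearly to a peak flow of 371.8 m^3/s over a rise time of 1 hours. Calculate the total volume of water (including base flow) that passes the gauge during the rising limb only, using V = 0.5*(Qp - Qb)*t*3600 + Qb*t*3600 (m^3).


V = 0.5*(371.8 - 39.6)*1*3600 + 39.6*1*3600 = 740520.0000 m^3


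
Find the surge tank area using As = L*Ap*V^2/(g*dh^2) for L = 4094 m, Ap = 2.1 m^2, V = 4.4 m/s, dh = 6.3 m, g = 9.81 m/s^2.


As = 4094 * 2.1 * 4.4^2 / (9.81 * 6.3^2) = 427.4865 m^2


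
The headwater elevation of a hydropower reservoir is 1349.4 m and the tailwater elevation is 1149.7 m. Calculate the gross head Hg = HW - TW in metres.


Hg = 1349.4 - 1149.7 = 199.7000 m


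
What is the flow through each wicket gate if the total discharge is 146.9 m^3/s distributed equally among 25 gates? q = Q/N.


q = 146.9 / 25 = 5.8760 m^3/s


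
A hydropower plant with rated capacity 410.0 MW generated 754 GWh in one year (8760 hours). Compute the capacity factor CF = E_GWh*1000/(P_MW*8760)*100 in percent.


CF = 754 * 1000 / (410.0 * 8760) * 100 = 20.9934 %


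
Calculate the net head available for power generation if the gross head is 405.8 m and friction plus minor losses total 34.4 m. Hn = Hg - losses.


Hn = 405.8 - 34.4 = 371.4000 m


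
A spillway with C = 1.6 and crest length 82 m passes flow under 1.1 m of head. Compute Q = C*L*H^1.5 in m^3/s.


Q = 1.6 * 82 * 1.1^1.5 = 151.3641 m^3/s


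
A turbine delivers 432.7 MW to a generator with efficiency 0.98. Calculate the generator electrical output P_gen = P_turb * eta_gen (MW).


P_gen = 432.7 * 0.98 = 424.0460 MW


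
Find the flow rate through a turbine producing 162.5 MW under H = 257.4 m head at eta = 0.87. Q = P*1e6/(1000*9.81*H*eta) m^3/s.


Q = 162.5 * 1e6 / (1000 * 9.81 * 257.4 * 0.87) = 73.9702 m^3/s


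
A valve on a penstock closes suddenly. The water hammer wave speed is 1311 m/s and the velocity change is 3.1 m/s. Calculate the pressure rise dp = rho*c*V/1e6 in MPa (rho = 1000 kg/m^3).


dp = 1000 * 1311 * 3.1 / 1e6 = 4.0641 MPa


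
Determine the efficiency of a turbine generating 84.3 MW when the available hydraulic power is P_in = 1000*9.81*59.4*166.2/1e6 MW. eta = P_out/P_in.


P_in = 1000 * 9.81 * 59.4 * 166.2 / 1e6 = 96.8471 MW
eta = 84.3 / 96.8471 = 0.8704


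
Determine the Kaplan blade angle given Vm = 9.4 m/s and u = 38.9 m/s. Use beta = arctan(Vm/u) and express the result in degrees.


beta = arctan(9.4 / 38.9) = 13.5848 degrees


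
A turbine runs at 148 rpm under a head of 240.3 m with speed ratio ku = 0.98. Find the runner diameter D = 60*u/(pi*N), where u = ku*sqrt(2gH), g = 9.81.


u = 0.98 * sqrt(2*9.81*240.3) = 67.2903 m/s
D = 60 * 67.2903 / (pi * 148) = 8.6834 m


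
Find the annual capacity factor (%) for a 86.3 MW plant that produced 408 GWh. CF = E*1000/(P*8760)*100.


CF = 408 * 1000 / (86.3 * 8760) * 100 = 53.9691 %


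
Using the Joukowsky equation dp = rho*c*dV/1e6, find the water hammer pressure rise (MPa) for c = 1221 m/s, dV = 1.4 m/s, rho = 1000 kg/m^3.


dp = 1000 * 1221 * 1.4 / 1e6 = 1.7094 MPa


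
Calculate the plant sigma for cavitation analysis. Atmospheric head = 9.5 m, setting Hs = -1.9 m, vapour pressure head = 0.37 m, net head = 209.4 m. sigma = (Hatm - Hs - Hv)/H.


sigma = (9.5 - (-1.9) - 0.37) / 209.4 = 0.0527


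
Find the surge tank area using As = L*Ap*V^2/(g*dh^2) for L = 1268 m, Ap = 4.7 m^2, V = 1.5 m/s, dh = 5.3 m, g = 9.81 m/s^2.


As = 1268 * 4.7 * 1.5^2 / (9.81 * 5.3^2) = 48.6608 m^2


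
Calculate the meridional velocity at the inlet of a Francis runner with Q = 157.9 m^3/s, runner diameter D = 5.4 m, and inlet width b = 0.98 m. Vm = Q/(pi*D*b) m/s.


Vm = 157.9 / (pi * 5.4 * 0.98) = 9.4976 m/s


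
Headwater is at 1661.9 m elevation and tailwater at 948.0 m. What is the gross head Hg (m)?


Hg = 1661.9 - 948.0 = 713.9000 m


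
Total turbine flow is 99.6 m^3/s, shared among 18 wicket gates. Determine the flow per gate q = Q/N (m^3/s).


q = 99.6 / 18 = 5.5333 m^3/s


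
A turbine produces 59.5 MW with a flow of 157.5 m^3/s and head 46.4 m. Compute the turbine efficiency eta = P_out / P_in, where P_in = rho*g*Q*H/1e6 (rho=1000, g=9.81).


P_in = 1000 * 9.81 * 157.5 * 46.4 / 1e6 = 71.6915 MW
eta = 59.5 / 71.6915 = 0.8299


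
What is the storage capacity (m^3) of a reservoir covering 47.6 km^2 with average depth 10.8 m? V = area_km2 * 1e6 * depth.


V = 47.6 * 1e6 * 10.8 = 5.1408e+08 m^3


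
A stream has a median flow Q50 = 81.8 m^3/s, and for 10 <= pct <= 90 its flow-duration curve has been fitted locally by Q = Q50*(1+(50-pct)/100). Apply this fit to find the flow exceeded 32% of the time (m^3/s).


Q = 81.8 * (1 + (50 - 32)/100) = 96.5240 m^3/s


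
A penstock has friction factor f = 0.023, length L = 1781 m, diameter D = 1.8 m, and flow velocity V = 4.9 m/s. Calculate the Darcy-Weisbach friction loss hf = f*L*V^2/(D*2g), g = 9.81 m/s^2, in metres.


hf = 0.023 * 1781 * 4.9^2 / (1.8 * 2 * 9.81) = 27.8492 m


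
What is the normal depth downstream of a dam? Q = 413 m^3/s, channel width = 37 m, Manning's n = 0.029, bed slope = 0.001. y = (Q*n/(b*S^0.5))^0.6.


y = (413 * 0.029 / (37 * 0.001^0.5))^0.6 = 4.0373 m


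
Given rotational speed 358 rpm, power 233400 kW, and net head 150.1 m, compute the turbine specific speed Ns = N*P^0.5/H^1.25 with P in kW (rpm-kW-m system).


Ns = 358 * 233400^0.5 / 150.1^1.25 = 329.1983


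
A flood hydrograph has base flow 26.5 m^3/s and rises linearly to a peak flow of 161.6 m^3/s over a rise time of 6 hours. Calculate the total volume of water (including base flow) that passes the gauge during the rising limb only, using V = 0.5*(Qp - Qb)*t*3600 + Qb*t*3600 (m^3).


V = 0.5*(161.6 - 26.5)*6*3600 + 26.5*6*3600 = 2.0315e+06 m^3


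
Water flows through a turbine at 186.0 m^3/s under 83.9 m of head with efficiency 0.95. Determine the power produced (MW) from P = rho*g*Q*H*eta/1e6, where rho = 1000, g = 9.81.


P = 1000 * 9.81 * 186.0 * 83.9 * 0.95 / 1e6 = 145.4345 MW


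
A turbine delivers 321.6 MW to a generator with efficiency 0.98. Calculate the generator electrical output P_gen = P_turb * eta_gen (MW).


P_gen = 321.6 * 0.98 = 315.1680 MW


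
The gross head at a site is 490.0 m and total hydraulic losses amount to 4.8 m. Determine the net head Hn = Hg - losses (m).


Hn = 490.0 - 4.8 = 485.2000 m


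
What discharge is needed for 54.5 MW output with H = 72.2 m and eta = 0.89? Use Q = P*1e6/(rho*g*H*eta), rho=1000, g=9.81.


Q = 54.5 * 1e6 / (1000 * 9.81 * 72.2 * 0.89) = 86.4570 m^3/s


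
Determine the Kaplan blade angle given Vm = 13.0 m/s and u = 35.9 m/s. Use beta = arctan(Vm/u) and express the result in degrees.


beta = arctan(13.0 / 35.9) = 19.9062 degrees


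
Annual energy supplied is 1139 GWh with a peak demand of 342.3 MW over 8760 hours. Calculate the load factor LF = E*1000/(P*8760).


LF = 1139 * 1000 / (342.3 * 8760) = 0.3799


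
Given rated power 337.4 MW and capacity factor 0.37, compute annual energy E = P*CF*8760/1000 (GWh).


E = 337.4 * 0.37 * 8760 / 1000 = 1093.5809 GWh


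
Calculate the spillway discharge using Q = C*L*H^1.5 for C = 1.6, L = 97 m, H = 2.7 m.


Q = 1.6 * 97 * 2.7^1.5 = 688.5530 m^3/s


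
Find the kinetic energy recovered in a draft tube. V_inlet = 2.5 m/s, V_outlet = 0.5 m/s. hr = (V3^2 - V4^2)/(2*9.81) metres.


hr = (2.5^2 - 0.5^2) / (2*9.81) = 0.3058 m


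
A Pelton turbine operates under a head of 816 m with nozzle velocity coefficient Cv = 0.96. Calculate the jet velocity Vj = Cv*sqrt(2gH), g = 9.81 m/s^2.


Vj = 0.96 * sqrt(2*9.81*816) = 121.4691 m/s


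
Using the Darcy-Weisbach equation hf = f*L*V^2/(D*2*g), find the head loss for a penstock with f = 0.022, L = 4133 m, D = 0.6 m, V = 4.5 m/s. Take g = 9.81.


hf = 0.022 * 4133 * 4.5^2 / (0.6 * 2 * 9.81) = 156.4094 m


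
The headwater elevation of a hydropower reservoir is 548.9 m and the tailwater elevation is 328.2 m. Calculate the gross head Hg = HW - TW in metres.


Hg = 548.9 - 328.2 = 220.7000 m


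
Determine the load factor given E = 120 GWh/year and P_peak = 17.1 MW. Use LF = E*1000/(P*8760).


LF = 120 * 1000 / (17.1 * 8760) = 0.8011


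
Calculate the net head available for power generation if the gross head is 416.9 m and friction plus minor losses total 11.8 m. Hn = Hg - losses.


Hn = 416.9 - 11.8 = 405.1000 m


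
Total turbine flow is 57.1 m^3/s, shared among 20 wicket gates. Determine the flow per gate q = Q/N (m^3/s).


q = 57.1 / 20 = 2.8550 m^3/s


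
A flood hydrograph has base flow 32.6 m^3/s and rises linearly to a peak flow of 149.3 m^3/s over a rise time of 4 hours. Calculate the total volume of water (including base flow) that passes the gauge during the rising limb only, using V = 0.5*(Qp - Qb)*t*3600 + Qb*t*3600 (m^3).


V = 0.5*(149.3 - 32.6)*4*3600 + 32.6*4*3600 = 1.3097e+06 m^3


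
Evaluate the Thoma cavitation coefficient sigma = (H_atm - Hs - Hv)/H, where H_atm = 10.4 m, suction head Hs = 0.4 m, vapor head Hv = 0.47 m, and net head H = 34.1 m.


sigma = (10.4 - 0.4 - 0.47) / 34.1 = 0.2795


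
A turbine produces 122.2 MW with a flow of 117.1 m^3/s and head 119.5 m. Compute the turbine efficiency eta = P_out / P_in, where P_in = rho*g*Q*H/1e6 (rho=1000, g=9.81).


P_in = 1000 * 9.81 * 117.1 * 119.5 / 1e6 = 137.2757 MW
eta = 122.2 / 137.2757 = 0.8902


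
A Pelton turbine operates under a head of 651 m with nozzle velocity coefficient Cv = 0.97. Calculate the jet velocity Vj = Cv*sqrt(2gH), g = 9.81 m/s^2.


Vj = 0.97 * sqrt(2*9.81*651) = 109.6255 m/s


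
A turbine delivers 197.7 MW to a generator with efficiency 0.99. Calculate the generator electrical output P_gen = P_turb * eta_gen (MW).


P_gen = 197.7 * 0.99 = 195.7230 MW


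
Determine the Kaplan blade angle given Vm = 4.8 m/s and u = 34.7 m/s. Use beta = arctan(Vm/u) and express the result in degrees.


beta = arctan(4.8 / 34.7) = 7.8757 degrees


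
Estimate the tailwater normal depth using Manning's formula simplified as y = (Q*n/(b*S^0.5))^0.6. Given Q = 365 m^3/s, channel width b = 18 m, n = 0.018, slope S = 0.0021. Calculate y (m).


y = (365 * 0.018 / (18 * 0.0021^0.5))^0.6 = 3.4730 m


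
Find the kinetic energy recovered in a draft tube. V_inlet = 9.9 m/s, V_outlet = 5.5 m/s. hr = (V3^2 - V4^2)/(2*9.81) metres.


hr = (9.9^2 - 5.5^2) / (2*9.81) = 3.4536 m


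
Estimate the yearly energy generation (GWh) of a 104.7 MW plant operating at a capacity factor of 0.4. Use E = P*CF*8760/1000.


E = 104.7 * 0.4 * 8760 / 1000 = 366.8688 GWh


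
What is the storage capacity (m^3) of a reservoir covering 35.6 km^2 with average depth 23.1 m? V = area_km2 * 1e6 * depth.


V = 35.6 * 1e6 * 23.1 = 8.2236e+08 m^3


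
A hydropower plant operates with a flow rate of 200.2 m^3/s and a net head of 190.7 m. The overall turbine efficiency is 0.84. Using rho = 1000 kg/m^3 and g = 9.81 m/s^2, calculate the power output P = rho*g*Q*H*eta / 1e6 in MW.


P = 1000 * 9.81 * 200.2 * 190.7 * 0.84 / 1e6 = 314.6031 MW


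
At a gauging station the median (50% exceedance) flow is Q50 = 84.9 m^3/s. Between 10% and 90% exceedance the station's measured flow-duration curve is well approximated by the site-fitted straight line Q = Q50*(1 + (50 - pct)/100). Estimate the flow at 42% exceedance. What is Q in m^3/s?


Q = 84.9 * (1 + (50 - 42)/100) = 91.6920 m^3/s


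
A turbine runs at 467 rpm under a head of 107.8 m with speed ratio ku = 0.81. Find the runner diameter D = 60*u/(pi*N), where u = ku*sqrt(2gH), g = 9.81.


u = 0.81 * sqrt(2*9.81*107.8) = 37.2515 m/s
D = 60 * 37.2515 / (pi * 467) = 1.5235 m


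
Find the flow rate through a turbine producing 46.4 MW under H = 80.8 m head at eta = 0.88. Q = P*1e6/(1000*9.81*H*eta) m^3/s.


Q = 46.4 * 1e6 / (1000 * 9.81 * 80.8 * 0.88) = 66.5204 m^3/s


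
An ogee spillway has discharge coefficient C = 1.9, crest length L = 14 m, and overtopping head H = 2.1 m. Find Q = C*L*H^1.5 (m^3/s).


Q = 1.9 * 14 * 2.1^1.5 = 80.9488 m^3/s


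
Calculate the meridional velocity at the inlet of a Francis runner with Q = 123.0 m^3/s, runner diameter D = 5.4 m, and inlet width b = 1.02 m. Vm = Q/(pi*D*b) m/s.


Vm = 123.0 / (pi * 5.4 * 1.02) = 7.1082 m/s


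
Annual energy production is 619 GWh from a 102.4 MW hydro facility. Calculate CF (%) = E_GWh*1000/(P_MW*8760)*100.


CF = 619 * 1000 / (102.4 * 8760) * 100 = 69.0060 %


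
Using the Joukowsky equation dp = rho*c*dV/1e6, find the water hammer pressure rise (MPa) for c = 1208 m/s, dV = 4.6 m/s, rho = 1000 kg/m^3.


dp = 1000 * 1208 * 4.6 / 1e6 = 5.5568 MPa


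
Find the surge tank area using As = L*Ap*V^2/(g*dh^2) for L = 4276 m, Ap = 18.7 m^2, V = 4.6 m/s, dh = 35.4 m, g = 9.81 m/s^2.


As = 4276 * 18.7 * 4.6^2 / (9.81 * 35.4^2) = 137.6320 m^2


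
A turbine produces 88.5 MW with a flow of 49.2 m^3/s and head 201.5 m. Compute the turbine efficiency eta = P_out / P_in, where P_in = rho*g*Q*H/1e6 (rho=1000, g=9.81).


P_in = 1000 * 9.81 * 49.2 * 201.5 / 1e6 = 97.2544 MW
eta = 88.5 / 97.2544 = 0.9100


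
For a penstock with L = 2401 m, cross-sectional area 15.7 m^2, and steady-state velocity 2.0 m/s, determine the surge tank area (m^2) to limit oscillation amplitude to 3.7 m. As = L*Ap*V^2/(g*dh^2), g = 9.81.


As = 2401 * 15.7 * 2.0^2 / (9.81 * 3.7^2) = 1122.7404 m^2


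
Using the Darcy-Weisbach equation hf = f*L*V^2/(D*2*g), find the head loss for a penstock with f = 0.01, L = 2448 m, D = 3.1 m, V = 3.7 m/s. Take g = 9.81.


hf = 0.01 * 2448 * 3.7^2 / (3.1 * 2 * 9.81) = 5.5100 m


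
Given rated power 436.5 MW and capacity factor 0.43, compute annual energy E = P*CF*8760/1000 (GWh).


E = 436.5 * 0.43 * 8760 / 1000 = 1644.2082 GWh
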